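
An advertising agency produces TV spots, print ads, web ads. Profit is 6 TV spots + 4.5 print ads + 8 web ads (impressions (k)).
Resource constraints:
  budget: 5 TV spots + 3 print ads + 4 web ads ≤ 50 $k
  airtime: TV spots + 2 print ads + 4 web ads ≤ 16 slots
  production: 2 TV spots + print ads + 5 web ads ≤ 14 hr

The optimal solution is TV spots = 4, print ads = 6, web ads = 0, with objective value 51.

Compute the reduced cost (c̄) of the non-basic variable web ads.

-8.5

At the optimum: budget uses 38 of 50 (slack = 12); airtime uses 16 of 16 (binding); production uses 14 of 14 (binding).
Since budget is not tight, its dual is 0.
The binding rows give the dual system: 1·y_airtime + 2·y_production = 6 and 2·y_airtime + 1·y_production = 4.5.
Solving: y_airtime = 1, y_production = 2.5.
Reduced cost of web ads: c₃ − yᵀa₃ = 8 − (1·4 + 2.5·5) = 8 − 16.5 = -8.5.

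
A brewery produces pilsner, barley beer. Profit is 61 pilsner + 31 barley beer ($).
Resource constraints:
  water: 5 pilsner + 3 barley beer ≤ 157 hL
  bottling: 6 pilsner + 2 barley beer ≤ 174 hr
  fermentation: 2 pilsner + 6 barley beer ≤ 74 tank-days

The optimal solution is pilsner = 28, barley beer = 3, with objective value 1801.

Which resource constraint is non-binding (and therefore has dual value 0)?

water

water: 149/157 (slack 8)
bottling: 174/174 (binding)
fermentation: 74/74 (binding)
By complementary slackness, a constraint with positive slack has shadow price 0 → water.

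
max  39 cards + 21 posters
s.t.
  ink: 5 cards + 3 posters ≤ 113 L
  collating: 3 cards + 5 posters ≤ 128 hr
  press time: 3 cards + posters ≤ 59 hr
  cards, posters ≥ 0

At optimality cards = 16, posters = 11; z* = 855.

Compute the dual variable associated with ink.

6

Check each constraint at x*: ink 113/113 (tight); collating 103/128 (slack 25); press time 59/59 (tight).
Since collating is not tight, its dual is 0.
The binding rows give the dual system: 5·y_ink + 3·y_press time = 39 and 3·y_ink + 1·y_press time = 21.
Solving: y_ink = 6, y_press time = 3.
Shadow price of ink = 6.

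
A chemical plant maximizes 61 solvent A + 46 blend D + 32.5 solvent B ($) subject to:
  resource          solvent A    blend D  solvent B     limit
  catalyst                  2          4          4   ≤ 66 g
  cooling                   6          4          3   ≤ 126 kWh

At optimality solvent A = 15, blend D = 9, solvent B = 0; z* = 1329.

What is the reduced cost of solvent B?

-4

At the optimum: catalyst uses 66 of 66 (binding); cooling uses 126 of 126 (binding).
From A_Bᵀ y = c: 2·y_catalyst + 6·y_cooling = 61; 4·y_catalyst + 4·y_cooling = 46.
Solving: y_catalyst = 2, y_cooling = 9.5.
Reduced cost of solvent B: c₃ − yᵀa₃ = 32.5 − (2·4 + 9.5·3) = 32.5 − 36.5 = -4.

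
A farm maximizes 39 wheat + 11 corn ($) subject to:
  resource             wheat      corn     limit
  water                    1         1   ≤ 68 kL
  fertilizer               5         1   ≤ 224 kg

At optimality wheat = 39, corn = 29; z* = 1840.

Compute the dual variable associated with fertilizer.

7

At the optimum: water uses 68 of 68 (binding); fertilizer uses 224 of 224 (binding).
The binding rows give the dual system: 1·y_water + 5·y_fertilizer = 39 and 1·y_water + 1·y_fertilizer = 11.
Solving: y_water = 4, y_fertilizer = 7.
Shadow price of fertilizer = 7.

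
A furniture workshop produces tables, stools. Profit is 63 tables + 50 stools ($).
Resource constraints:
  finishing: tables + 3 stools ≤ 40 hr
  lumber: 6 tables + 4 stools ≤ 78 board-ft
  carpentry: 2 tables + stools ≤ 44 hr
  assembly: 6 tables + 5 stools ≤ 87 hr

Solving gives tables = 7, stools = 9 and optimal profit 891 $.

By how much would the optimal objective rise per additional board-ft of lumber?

Check each constraint at x*: finishing 34/40 (slack 6); lumber 78/78 (tight); carpentry 23/44 (slack 21); assembly 87/87 (tight).
Slack constraints have shadow price 0 (complementary slackness).
The binding rows give the dual system: 6·y_lumber + 6·y_assembly = 63 and 4·y_lumber + 5·y_assembly = 50.
→ y_lumber = 2.5 and y_assembly = 8.
Shadow price of lumber = 2.5.

2.5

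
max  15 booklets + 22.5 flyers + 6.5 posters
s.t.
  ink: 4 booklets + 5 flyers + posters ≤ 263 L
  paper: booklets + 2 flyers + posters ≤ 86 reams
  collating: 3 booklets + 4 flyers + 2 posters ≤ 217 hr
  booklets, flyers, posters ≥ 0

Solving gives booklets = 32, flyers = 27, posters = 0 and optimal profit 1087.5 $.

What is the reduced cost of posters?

Binding: ink and paper. Non-binding: collating (13 unused).
Slack constraints have shadow price 0 (complementary slackness).
The binding rows give the dual system: 4·y_ink + 1·y_paper = 15 and 5·y_ink + 2·y_paper = 22.5.
→ y_ink = 2.5 and y_paper = 5.
Reduced cost of posters: c₃ − yᵀa₃ = 6.5 − (2.5·1 + 5·1) = 6.5 − 7.5 = -1.

-1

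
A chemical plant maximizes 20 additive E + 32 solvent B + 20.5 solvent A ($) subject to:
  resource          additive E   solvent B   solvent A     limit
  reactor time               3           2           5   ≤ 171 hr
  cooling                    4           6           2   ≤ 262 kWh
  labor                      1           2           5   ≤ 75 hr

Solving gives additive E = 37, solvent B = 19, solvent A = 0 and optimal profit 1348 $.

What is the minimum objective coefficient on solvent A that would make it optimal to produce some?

At the optimum: reactor time uses 149 of 171 (slack = 22); cooling uses 262 of 262 (binding); labor uses 75 of 75 (binding).
Slack constraints have shadow price 0 (complementary slackness).
Dual feasibility on the basic columns requires 4·y_cooling + 1·y_labor = 20, 6·y_cooling + 2·y_labor = 32.
This yields shadow prices y_cooling = 4, y_labor = 4.
solvent A enters the basis when its profit ≥ yᵀa₃ = 4·2 + 4·5 = 28.

28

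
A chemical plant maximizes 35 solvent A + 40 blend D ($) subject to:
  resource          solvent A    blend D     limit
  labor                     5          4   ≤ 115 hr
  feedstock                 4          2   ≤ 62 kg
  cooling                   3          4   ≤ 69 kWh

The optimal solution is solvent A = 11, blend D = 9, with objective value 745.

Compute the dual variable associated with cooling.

Check each constraint at x*: labor 91/115 (slack 24); feedstock 62/62 (tight); cooling 69/69 (tight).
Since labor is not tight, its dual is 0.
The binding rows give the dual system: 4·y_feedstock + 3·y_cooling = 35 and 2·y_feedstock + 4·y_cooling = 40.
Solving: y_feedstock = 2, y_cooling = 9.
Shadow price of cooling = 9.

9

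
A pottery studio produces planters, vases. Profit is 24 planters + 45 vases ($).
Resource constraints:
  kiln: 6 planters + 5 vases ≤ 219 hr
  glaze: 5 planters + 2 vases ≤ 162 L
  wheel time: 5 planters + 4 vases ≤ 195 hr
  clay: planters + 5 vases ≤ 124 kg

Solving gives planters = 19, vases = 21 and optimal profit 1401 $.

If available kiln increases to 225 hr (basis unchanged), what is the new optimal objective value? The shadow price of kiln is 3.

1419

Δb = 6, so new z* = 1401 + (3)·(6) = 1401 + 18 = 1419.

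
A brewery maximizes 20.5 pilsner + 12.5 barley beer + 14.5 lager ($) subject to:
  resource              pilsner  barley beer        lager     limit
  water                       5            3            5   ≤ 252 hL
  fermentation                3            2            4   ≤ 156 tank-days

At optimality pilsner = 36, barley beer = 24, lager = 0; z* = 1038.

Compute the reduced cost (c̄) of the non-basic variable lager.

-7

Check each constraint at x*: water 252/252 (tight); fermentation 156/156 (tight).
From A_Bᵀ y = c: 5·y_water + 3·y_fermentation = 20.5; 3·y_water + 2·y_fermentation = 12.5.
→ y_water = 3.5 and y_fermentation = 1.
Reduced cost of lager: c₃ − yᵀa₃ = 14.5 − (3.5·5 + 1·4) = 14.5 − 21.5 = -7.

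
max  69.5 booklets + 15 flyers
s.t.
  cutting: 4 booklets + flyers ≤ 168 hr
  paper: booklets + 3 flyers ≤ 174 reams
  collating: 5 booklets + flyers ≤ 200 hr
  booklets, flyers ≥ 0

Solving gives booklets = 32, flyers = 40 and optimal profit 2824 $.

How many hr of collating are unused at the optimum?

0

collating used = 5·32 + 1·40 = 200; slack = 200 − 200 = 0.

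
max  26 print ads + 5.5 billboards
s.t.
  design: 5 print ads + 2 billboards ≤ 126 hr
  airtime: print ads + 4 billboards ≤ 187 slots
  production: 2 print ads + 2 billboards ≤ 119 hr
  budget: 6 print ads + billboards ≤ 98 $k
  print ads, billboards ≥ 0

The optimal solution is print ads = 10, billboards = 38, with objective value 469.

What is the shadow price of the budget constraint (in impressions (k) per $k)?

Check each constraint at x*: design 126/126 (tight); airtime 162/187 (slack 25); production 96/119 (slack 23); budget 98/98 (tight).
By complementary slackness, y = 0 for the non-binding constraints.
From A_Bᵀ y = c: 5·y_design + 6·y_budget = 26; 2·y_design + 1·y_budget = 5.5.
This yields shadow prices y_design = 1, y_budget = 3.5.
Shadow price of budget = 3.5.

3.5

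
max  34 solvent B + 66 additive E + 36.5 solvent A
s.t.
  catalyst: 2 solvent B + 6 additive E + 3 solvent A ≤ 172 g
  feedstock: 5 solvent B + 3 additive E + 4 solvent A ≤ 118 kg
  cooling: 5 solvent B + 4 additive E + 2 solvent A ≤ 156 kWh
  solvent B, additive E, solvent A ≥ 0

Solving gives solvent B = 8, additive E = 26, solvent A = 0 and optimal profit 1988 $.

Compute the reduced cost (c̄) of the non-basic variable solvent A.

Check each constraint at x*: catalyst 172/172 (tight); feedstock 118/118 (tight); cooling 144/156 (slack 12).
Since cooling is not tight, its dual is 0.
The binding rows give the dual system: 2·y_catalyst + 5·y_feedstock = 34 and 6·y_catalyst + 3·y_feedstock = 66.
This yields shadow prices y_catalyst = 9.5, y_feedstock = 3.
Reduced cost of solvent A: c₃ − yᵀa₃ = 36.5 − (9.5·3 + 3·4) = 36.5 − 40.5 = -4.

-4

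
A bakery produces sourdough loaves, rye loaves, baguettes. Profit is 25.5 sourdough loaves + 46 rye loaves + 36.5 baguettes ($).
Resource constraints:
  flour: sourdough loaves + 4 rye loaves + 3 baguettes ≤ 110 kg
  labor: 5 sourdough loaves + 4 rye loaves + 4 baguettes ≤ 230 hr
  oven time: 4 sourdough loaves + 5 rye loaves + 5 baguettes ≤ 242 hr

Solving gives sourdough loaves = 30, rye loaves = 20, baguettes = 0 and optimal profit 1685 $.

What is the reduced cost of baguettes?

-1.5

Check each constraint at x*: flour 110/110 (tight); labor 230/230 (tight); oven time 220/242 (slack 22).
Slack constraints have shadow price 0 (complementary slackness).
Dual feasibility on the basic columns requires 1·y_flour + 5·y_labor = 25.5, 4·y_flour + 4·y_labor = 46.
This yields shadow prices y_flour = 8, y_labor = 3.5.
Reduced cost of baguettes: c₃ − yᵀa₃ = 36.5 − (8·3 + 3.5·4) = 36.5 − 38 = -1.5.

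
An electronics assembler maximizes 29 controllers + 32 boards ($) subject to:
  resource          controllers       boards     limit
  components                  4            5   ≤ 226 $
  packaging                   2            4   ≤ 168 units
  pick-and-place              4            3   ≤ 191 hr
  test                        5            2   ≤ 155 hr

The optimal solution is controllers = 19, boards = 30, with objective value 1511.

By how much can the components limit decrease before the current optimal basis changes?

102

Binding constraints: components, test. The basis is B = [[4,5],[5,2]] with det -17.
Per unit decrease in components, x* moves by d = (0.1176, -0.2941).
The basis stays optimal until boards reaches 0; allowable decrease = 102 $.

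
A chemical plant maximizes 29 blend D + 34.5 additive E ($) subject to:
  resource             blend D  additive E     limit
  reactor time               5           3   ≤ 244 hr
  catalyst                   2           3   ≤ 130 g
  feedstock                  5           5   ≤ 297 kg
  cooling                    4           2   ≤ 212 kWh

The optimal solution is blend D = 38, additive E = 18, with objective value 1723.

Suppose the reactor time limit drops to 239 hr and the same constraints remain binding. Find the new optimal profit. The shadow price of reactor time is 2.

1713

Δb = -5, so new z* = 1723 + (2)·(-5) = 1723 − 10 = 1713.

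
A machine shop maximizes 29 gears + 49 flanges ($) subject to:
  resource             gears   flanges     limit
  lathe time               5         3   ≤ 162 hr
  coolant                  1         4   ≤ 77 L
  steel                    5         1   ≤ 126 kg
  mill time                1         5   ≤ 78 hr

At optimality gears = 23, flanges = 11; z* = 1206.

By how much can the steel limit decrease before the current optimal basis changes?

110.4

Binding constraints: steel, mill time. The basis is B = [[5,1],[1,5]] with det 24.
Per unit decrease in steel, x* moves by d = (-0.2083, 0.0417).
The basis stays optimal until gears reaches 0; allowable decrease = 110.4 kg.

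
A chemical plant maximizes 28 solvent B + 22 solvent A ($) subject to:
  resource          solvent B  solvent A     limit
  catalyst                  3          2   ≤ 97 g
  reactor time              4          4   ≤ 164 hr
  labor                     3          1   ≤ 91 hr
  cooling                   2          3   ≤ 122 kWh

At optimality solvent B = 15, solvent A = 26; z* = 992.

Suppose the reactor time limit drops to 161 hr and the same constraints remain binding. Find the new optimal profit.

Check each constraint at x*: catalyst 97/97 (tight); reactor time 164/164 (tight); labor 71/91 (slack 20); cooling 108/122 (slack 14).
By complementary slackness, y = 0 for the non-binding constraints.
The binding rows give the dual system: 3·y_catalyst + 4·y_reactor time = 28 and 2·y_catalyst + 4·y_reactor time = 22.
This yields shadow prices y_catalyst = 6, y_reactor time = 2.5.
Δz = y_reactor time·Δb = 2.5 × (-3) = -7.5, so new z* = 992 − 7.5 = 984.5.

984.5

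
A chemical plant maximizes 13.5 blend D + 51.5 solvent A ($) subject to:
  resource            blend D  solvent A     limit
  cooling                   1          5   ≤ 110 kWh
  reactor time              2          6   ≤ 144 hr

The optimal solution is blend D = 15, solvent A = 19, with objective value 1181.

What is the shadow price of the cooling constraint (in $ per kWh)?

5.5

At the optimum: cooling uses 110 of 110 (binding); reactor time uses 144 of 144 (binding).
The binding rows give the dual system: 1·y_cooling + 2·y_reactor time = 13.5 and 5·y_cooling + 6·y_reactor time = 51.5.
This yields shadow prices y_cooling = 5.5, y_reactor time = 4.
Shadow price of cooling = 5.5.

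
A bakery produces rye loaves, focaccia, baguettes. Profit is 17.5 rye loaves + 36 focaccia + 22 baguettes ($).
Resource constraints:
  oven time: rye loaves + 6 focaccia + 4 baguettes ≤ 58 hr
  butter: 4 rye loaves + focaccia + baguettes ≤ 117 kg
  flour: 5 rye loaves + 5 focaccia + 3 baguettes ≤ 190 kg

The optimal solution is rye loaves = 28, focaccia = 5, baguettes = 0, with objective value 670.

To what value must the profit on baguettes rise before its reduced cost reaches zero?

Check each constraint at x*: oven time 58/58 (tight); butter 117/117 (tight); flour 165/190 (slack 25).
Slack constraints have shadow price 0 (complementary slackness).
The binding rows give the dual system: 1·y_oven time + 4·y_butter = 17.5 and 6·y_oven time + 1·y_butter = 36.
This yields shadow prices y_oven time = 5.5, y_butter = 3.
baguettes enters the basis when its profit ≥ yᵀa₃ = 5.5·4 + 3·1 = 25.

25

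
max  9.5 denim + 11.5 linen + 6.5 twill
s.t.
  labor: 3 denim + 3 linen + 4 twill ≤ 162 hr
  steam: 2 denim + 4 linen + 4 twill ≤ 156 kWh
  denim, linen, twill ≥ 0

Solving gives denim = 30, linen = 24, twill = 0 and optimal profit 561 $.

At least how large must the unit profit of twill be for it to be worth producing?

Check each constraint at x*: labor 162/162 (tight); steam 156/156 (tight).
Dual feasibility on the basic columns requires 3·y_labor + 2·y_steam = 9.5, 3·y_labor + 4·y_steam = 11.5.
Solving: y_labor = 2.5, y_steam = 1.
twill enters the basis when its profit ≥ yᵀa₃ = 2.5·4 + 1·4 = 14.

14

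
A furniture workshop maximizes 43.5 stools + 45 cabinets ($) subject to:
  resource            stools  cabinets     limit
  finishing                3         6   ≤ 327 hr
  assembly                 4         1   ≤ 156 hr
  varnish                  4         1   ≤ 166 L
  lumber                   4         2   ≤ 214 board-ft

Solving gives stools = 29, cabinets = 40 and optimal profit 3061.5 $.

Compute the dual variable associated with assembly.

6

Check each constraint at x*: finishing 327/327 (tight); assembly 156/156 (tight); varnish 156/166 (slack 10); lumber 196/214 (slack 18).
Slack constraints have shadow price 0 (complementary slackness).
From A_Bᵀ y = c: 3·y_finishing + 4·y_assembly = 43.5; 6·y_finishing + 1·y_assembly = 45.
→ y_finishing = 6.5 and y_assembly = 6.
Shadow price of assembly = 6.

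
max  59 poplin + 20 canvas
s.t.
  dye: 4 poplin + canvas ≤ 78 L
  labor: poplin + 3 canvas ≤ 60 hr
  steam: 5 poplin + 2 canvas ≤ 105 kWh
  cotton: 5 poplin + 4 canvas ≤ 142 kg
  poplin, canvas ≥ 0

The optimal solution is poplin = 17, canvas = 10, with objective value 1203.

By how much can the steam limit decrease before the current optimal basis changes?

Binding constraints: dye, steam. The basis is B = [[4,1],[5,2]] with det 3.
Per unit decrease in steam, x* moves by d = (0.3333, -1.3333).
The basis stays optimal until canvas reaches 0; allowable decrease = 7.5 kWh.

7.5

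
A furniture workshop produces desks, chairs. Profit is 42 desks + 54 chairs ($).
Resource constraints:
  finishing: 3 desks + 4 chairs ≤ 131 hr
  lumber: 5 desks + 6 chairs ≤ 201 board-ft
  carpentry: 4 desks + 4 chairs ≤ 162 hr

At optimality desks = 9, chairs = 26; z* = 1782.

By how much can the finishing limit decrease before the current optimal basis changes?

Binding constraints: finishing, lumber. The basis is B = [[3,4],[5,6]] with det -2.
Per unit decrease in finishing, x* moves by d = (3, -2.5).
The basis stays optimal until chairs reaches 0; allowable decrease = 10.4 hr.

10.4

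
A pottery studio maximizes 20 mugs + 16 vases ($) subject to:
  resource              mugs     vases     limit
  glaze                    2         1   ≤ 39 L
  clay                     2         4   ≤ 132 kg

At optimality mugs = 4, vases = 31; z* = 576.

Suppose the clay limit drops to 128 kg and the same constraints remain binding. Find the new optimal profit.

568

Check each constraint at x*: glaze 39/39 (tight); clay 132/132 (tight).
Dual feasibility on the basic columns requires 2·y_glaze + 2·y_clay = 20, 1·y_glaze + 4·y_clay = 16.
→ y_glaze = 8 and y_clay = 2.
Δz = y_clay·Δb = 2 × (-4) = -8, so new z* = 576 − 8 = 568.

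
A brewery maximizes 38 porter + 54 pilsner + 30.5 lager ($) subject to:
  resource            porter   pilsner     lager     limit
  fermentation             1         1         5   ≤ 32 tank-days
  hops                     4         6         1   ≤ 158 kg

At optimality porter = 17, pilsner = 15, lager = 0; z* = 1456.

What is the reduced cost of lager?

-7.5

Check each constraint at x*: fermentation 32/32 (tight); hops 158/158 (tight).
Dual feasibility on the basic columns requires 1·y_fermentation + 4·y_hops = 38, 1·y_fermentation + 6·y_hops = 54.
Solving: y_fermentation = 6, y_hops = 8.
Reduced cost of lager: c₃ − yᵀa₃ = 30.5 − (6·5 + 8·1) = 30.5 − 38 = -7.5.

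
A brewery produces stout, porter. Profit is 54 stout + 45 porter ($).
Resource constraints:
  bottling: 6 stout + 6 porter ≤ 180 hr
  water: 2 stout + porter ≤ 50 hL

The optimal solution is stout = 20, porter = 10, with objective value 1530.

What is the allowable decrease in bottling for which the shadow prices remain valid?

30

Binding constraints: bottling, water. The basis is B = [[6,6],[2,1]] with det -6.
Per unit decrease in bottling, x* moves by d = (0.1667, -0.3333).
The basis stays optimal until porter reaches 0; allowable decrease = 30 hr.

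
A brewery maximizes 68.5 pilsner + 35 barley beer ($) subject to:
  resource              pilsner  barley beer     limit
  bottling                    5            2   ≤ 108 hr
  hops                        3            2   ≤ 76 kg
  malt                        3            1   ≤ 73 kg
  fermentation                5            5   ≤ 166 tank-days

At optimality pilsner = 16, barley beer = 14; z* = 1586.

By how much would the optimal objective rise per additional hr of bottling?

8

At the optimum: bottling uses 108 of 108 (binding); hops uses 76 of 76 (binding); malt uses 62 of 73 (slack = 11); fermentation uses 150 of 166 (slack = 16).
Slack constraints have shadow price 0 (complementary slackness).
From A_Bᵀ y = c: 5·y_bottling + 3·y_hops = 68.5; 2·y_bottling + 2·y_hops = 35.
→ y_bottling = 8 and y_hops = 9.5.
Shadow price of bottling = 8.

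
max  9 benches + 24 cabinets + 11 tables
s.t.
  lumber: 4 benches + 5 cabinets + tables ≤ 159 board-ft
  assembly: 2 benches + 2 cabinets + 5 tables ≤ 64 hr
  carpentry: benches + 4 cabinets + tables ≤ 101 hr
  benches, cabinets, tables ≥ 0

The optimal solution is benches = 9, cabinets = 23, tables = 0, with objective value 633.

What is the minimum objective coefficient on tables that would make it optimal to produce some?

At the optimum: lumber uses 151 of 159 (slack = 8); assembly uses 64 of 64 (binding); carpentry uses 101 of 101 (binding).
By complementary slackness, y = 0 for the non-binding constraint.
The binding rows give the dual system: 2·y_assembly + 1·y_carpentry = 9 and 2·y_assembly + 4·y_carpentry = 24.
→ y_assembly = 2 and y_carpentry = 5.
tables enters the basis when its profit ≥ yᵀa₃ = 2·5 + 5·1 = 15.

15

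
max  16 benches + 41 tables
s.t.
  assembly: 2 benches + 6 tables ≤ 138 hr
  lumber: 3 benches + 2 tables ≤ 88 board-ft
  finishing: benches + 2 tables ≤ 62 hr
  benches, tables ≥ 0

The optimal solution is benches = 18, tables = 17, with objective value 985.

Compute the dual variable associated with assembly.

6.5

At the optimum: assembly uses 138 of 138 (binding); lumber uses 88 of 88 (binding); finishing uses 52 of 62 (slack = 10).
Slack constraints have shadow price 0 (complementary slackness).
From A_Bᵀ y = c: 2·y_assembly + 3·y_lumber = 16; 6·y_assembly + 2·y_lumber = 41.
Solving: y_assembly = 6.5, y_lumber = 1.
Shadow price of assembly = 6.5.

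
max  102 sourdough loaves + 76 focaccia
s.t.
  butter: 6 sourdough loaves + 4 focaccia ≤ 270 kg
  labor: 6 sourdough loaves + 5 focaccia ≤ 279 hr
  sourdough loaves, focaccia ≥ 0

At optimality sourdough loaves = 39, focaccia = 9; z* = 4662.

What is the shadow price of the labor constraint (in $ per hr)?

8

Check each constraint at x*: butter 270/270 (tight); labor 279/279 (tight).
Dual feasibility on the basic columns requires 6·y_butter + 6·y_labor = 102, 4·y_butter + 5·y_labor = 76.
Solving: y_butter = 9, y_labor = 8.
Shadow price of labor = 8.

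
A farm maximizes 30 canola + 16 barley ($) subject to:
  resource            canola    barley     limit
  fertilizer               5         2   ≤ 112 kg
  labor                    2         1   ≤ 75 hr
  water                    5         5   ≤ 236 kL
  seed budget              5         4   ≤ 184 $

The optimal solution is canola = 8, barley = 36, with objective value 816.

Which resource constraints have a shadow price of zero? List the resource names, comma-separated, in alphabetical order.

labor, water

fertilizer: 112/112 (binding)
labor: 52/75 (slack 23)
water: 220/236 (slack 16)
seed budget: 184/184 (binding)
By complementary slackness, a constraint with positive slack has shadow price 0 → labor, water.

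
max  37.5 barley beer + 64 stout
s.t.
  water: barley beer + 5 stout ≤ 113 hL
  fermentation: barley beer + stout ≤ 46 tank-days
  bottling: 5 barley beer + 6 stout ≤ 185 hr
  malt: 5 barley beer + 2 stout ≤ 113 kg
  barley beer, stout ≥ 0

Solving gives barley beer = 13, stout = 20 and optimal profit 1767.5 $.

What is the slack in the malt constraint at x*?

8

malt used = 5·13 + 2·20 = 105; slack = 113 − 105 = 8.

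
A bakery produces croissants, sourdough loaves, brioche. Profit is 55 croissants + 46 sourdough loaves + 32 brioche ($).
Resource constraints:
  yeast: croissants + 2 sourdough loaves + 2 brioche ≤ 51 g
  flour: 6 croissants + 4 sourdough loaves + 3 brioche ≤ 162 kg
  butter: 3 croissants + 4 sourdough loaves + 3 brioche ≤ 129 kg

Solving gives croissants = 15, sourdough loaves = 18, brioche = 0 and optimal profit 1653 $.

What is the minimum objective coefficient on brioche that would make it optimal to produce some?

38

Check each constraint at x*: yeast 51/51 (tight); flour 162/162 (tight); butter 117/129 (slack 12).
By complementary slackness, y = 0 for the non-binding constraint.
Dual feasibility on the basic columns requires 1·y_yeast + 6·y_flour = 55, 2·y_yeast + 4·y_flour = 46.
→ y_yeast = 7 and y_flour = 8.
brioche enters the basis when its profit ≥ yᵀa₃ = 7·2 + 8·3 = 38.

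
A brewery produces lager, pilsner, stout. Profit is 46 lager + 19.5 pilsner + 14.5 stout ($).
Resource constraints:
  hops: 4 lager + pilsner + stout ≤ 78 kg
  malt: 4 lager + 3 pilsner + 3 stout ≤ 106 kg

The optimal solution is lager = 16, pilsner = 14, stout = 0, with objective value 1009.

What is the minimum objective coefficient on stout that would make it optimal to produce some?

19.5

Both hops and malt are binding at x*.
The binding rows give the dual system: 4·y_hops + 4·y_malt = 46 and 1·y_hops + 3·y_malt = 19.5.
This yields shadow prices y_hops = 7.5, y_malt = 4.
stout enters the basis when its profit ≥ yᵀa₃ = 7.5·1 + 4·3 = 19.5.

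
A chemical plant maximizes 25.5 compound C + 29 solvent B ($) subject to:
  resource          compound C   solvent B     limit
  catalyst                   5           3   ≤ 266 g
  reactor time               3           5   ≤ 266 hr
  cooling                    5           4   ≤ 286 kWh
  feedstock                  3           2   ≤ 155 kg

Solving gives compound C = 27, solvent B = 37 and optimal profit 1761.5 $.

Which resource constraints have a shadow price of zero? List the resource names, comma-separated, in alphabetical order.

catalyst: 246/266 (slack 20)
reactor time: 266/266 (binding)
cooling: 283/286 (slack 3)
feedstock: 155/155 (binding)
By complementary slackness, a constraint with positive slack has shadow price 0 → catalyst, cooling.

catalyst, cooling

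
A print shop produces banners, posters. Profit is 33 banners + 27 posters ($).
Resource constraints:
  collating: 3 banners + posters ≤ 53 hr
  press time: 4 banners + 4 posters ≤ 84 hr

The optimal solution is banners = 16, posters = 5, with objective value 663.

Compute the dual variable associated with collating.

At the optimum: collating uses 53 of 53 (binding); press time uses 84 of 84 (binding).
From A_Bᵀ y = c: 3·y_collating + 4·y_press time = 33; 1·y_collating + 4·y_press time = 27.
This yields shadow prices y_collating = 3, y_press time = 6.
Shadow price of collating = 3.

3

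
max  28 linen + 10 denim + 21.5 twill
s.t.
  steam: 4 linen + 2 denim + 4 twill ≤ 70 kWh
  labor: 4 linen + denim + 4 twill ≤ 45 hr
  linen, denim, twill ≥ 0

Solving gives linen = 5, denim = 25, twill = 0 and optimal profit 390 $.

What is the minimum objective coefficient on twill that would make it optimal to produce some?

28

Check each constraint at x*: steam 70/70 (tight); labor 45/45 (tight).
The binding rows give the dual system: 4·y_steam + 4·y_labor = 28 and 2·y_steam + 1·y_labor = 10.
Solving: y_steam = 3, y_labor = 4.
twill enters the basis when its profit ≥ yᵀa₃ = 3·4 + 4·4 = 28.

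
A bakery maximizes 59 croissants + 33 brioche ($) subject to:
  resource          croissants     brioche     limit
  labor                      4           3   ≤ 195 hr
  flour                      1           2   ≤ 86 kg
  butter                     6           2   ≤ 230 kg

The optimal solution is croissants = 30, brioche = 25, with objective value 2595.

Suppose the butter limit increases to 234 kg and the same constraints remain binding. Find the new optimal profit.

2613

At the optimum: labor uses 195 of 195 (binding); flour uses 80 of 86 (slack = 6); butter uses 230 of 230 (binding).
Since flour is not tight, its dual is 0.
The binding rows give the dual system: 4·y_labor + 6·y_butter = 59 and 3·y_labor + 2·y_butter = 33.
This yields shadow prices y_labor = 8, y_butter = 4.5.
Δz = y_butter·Δb = 4.5 × (4) = 18, so new z* = 2595 + 18 = 2613.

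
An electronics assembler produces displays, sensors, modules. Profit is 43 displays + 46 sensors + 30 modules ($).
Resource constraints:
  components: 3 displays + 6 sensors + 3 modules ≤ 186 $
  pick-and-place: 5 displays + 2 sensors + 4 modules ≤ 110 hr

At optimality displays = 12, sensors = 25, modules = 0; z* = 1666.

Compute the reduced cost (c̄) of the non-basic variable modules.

Both components and pick-and-place are binding at x*.
From A_Bᵀ y = c: 3·y_components + 5·y_pick-and-place = 43; 6·y_components + 2·y_pick-and-place = 46.
→ y_components = 6 and y_pick-and-place = 5.
Reduced cost of modules: c₃ − yᵀa₃ = 30 − (6·3 + 5·4) = 30 − 38 = -8.

-8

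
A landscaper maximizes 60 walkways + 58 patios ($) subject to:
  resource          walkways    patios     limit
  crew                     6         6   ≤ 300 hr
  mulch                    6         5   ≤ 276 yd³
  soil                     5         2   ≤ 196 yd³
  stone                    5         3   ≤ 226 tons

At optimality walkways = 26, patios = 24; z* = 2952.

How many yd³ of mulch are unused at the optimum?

0

mulch used = 6·26 + 5·24 = 276; slack = 276 − 276 = 0.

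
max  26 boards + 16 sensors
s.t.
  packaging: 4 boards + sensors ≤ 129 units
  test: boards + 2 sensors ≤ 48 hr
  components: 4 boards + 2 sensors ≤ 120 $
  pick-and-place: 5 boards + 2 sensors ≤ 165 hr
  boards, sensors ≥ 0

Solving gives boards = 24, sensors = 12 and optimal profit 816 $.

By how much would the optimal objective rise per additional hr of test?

Check each constraint at x*: packaging 108/129 (slack 21); test 48/48 (tight); components 120/120 (tight); pick-and-place 144/165 (slack 21).
Since packaging, pick-and-place are not tight, their duals are 0.
From A_Bᵀ y = c: 1·y_test + 4·y_components = 26; 2·y_test + 2·y_components = 16.
This yields shadow prices y_test = 2, y_components = 6.
Shadow price of test = 2.

2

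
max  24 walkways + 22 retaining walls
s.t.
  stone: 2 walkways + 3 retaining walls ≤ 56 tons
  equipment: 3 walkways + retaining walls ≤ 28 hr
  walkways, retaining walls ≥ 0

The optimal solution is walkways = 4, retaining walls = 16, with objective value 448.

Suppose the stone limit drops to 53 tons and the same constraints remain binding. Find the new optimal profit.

430

Both stone and equipment are binding at x*.
From A_Bᵀ y = c: 2·y_stone + 3·y_equipment = 24; 3·y_stone + 1·y_equipment = 22.
→ y_stone = 6 and y_equipment = 4.
Δz = y_stone·Δb = 6 × (-3) = -18, so new z* = 448 − 18 = 430.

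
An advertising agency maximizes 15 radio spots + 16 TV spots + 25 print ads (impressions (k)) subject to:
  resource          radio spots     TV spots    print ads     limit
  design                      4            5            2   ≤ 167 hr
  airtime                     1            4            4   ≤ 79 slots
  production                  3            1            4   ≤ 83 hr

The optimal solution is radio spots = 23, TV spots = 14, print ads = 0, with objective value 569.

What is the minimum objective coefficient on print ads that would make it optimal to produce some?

28

Check each constraint at x*: design 162/167 (slack 5); airtime 79/79 (tight); production 83/83 (tight).
Slack constraints have shadow price 0 (complementary slackness).
The binding rows give the dual system: 1·y_airtime + 3·y_production = 15 and 4·y_airtime + 1·y_production = 16.
This yields shadow prices y_airtime = 3, y_production = 4.
print ads enters the basis when its profit ≥ yᵀa₃ = 3·4 + 4·4 = 28.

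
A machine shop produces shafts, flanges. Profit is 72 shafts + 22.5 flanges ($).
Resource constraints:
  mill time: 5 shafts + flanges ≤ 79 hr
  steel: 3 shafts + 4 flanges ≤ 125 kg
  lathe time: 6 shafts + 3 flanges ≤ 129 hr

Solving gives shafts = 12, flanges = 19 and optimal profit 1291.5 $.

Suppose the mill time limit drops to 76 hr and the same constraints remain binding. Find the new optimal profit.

1264.5

Check each constraint at x*: mill time 79/79 (tight); steel 112/125 (slack 13); lathe time 129/129 (tight).
Since steel is not tight, its dual is 0.
Dual feasibility on the basic columns requires 5·y_mill time + 6·y_lathe time = 72, 1·y_mill time + 3·y_lathe time = 22.5.
Solving: y_mill time = 9, y_lathe time = 4.5.
Δz = y_mill time·Δb = 9 × (-3) = -27, so new z* = 1291.5 − 27 = 1264.5.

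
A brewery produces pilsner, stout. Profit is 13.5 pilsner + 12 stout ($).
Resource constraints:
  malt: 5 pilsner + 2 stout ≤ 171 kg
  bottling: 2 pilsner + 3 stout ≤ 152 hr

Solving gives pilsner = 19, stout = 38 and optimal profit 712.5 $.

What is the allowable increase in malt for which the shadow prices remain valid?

209

Binding constraints: malt, bottling. The basis is B = [[5,2],[2,3]] with det 11.
Per unit increase in malt, x* moves by d = (0.2727, -0.1818).
The basis stays optimal until stout reaches 0; allowable increase = 209 kg.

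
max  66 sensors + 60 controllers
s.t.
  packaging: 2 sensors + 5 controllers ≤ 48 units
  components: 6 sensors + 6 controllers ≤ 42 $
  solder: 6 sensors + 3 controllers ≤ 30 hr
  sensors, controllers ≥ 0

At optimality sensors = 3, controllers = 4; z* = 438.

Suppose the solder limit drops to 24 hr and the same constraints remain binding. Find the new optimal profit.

426

Check each constraint at x*: packaging 26/48 (slack 22); components 42/42 (tight); solder 30/30 (tight).
Slack constraints have shadow price 0 (complementary slackness).
From A_Bᵀ y = c: 6·y_components + 6·y_solder = 66; 6·y_components + 3·y_solder = 60.
→ y_components = 9 and y_solder = 2.
Δz = y_solder·Δb = 2 × (-6) = -12, so new z* = 438 − 12 = 426.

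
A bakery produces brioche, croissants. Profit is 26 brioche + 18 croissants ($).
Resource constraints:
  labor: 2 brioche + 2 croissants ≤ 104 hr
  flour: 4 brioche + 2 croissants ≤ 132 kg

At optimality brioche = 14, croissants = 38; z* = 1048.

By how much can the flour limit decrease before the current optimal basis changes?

28

Binding constraints: labor, flour. The basis is B = [[2,2],[4,2]] with det -4.
Per unit decrease in flour, x* moves by d = (-0.5, 0.5).
The basis stays optimal until brioche reaches 0; allowable decrease = 28 kg.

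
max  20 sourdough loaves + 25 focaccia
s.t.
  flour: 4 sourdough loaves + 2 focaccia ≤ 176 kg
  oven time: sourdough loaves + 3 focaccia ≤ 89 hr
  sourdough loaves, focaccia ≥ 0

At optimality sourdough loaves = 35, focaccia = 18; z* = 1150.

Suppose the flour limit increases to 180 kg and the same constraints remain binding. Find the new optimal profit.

1164

At the optimum: flour uses 176 of 176 (binding); oven time uses 89 of 89 (binding).
Dual feasibility on the basic columns requires 4·y_flour + 1·y_oven time = 20, 2·y_flour + 3·y_oven time = 25.
Solving: y_flour = 3.5, y_oven time = 6.
Δz = y_flour·Δb = 3.5 × (4) = 14, so new z* = 1150 + 14 = 1164.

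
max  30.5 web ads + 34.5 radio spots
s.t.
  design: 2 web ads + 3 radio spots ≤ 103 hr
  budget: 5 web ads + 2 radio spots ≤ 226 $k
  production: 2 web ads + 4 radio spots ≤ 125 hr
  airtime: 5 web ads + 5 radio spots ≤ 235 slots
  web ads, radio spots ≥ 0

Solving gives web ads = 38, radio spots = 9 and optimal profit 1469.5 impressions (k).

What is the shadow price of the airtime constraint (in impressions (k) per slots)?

4.5

Check each constraint at x*: design 103/103 (tight); budget 208/226 (slack 18); production 112/125 (slack 13); airtime 235/235 (tight).
By complementary slackness, y = 0 for the non-binding constraints.
The binding rows give the dual system: 2·y_design + 5·y_airtime = 30.5 and 3·y_design + 5·y_airtime = 34.5.
Solving: y_design = 4, y_airtime = 4.5.
Shadow price of airtime = 4.5.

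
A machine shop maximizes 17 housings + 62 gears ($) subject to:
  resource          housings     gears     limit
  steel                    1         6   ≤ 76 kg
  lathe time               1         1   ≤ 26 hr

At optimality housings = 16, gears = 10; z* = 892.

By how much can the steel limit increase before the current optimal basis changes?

Binding constraints: steel, lathe time. The basis is B = [[1,6],[1,1]] with det -5.
Per unit increase in steel, x* moves by d = (-0.2, 0.2).
The basis stays optimal until housings reaches 0; allowable increase = 80 kg.

80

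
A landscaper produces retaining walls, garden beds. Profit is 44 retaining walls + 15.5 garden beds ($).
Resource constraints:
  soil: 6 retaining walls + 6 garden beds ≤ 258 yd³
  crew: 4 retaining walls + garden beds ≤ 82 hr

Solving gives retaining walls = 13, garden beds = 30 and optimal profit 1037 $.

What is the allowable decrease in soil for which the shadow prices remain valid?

Binding constraints: soil, crew. The basis is B = [[6,6],[4,1]] with det -18.
Per unit decrease in soil, x* moves by d = (0.0556, -0.2222).
The basis stays optimal until garden beds reaches 0; allowable decrease = 135 yd³.

135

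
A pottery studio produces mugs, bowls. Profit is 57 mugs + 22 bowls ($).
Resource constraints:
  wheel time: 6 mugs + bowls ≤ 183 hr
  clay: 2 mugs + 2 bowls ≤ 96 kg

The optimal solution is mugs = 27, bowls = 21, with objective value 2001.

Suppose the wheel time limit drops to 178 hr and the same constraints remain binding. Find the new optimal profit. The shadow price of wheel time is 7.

Δb = -5, so new z* = 2001 + (7)·(-5) = 2001 − 35 = 1966.

1966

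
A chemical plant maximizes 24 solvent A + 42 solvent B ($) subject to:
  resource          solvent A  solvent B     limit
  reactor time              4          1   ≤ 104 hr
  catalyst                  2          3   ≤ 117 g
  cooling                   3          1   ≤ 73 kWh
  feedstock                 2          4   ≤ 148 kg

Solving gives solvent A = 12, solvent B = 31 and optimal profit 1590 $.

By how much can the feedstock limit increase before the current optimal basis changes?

8

Binding constraints: catalyst, feedstock. The basis is B = [[2,3],[2,4]] with det 2.
Per unit increase in feedstock, x* moves by d = (-1.5, 1).
The basis stays optimal until solvent A reaches 0; allowable increase = 8 kg.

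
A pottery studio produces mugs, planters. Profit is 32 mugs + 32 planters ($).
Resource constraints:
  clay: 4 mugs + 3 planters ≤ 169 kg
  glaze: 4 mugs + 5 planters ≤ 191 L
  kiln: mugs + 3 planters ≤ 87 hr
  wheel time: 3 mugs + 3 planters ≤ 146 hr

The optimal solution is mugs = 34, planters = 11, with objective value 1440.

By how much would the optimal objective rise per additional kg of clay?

4

Binding: clay and glaze. Non-binding: kiln (20 unused), wheel time (11 unused).
Since kiln, wheel time are not tight, their duals are 0.
The binding rows give the dual system: 4·y_clay + 4·y_glaze = 32 and 3·y_clay + 5·y_glaze = 32.
This yields shadow prices y_clay = 4, y_glaze = 4.
Shadow price of clay = 4.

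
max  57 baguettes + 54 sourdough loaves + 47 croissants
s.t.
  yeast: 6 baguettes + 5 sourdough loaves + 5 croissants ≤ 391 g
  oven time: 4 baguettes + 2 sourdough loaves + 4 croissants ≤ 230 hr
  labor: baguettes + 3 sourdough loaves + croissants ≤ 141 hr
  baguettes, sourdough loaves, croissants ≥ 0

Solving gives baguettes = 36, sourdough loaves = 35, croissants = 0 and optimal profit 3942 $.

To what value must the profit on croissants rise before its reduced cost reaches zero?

48

Check each constraint at x*: yeast 391/391 (tight); oven time 214/230 (slack 16); labor 141/141 (tight).
Slack constraints have shadow price 0 (complementary slackness).
The binding rows give the dual system: 6·y_yeast + 1·y_labor = 57 and 5·y_yeast + 3·y_labor = 54.
This yields shadow prices y_yeast = 9, y_labor = 3.
croissants enters the basis when its profit ≥ yᵀa₃ = 9·5 + 3·1 = 48.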